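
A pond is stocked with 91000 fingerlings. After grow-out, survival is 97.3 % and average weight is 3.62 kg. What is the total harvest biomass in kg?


Survivors = 91000 * 97.3/100 = 88543 fish
Harvest biomass = survivors * W_f = 88543 * 3.62 = 320525.66 kg

320525.66 kg


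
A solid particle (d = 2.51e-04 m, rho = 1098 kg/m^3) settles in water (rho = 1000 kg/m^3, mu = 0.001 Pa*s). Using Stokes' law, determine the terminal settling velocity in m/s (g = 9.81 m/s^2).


Density difference: rho_p - rho_f = 1098 - 1000 = 98 kg/m^3
d^2 = (2.51e-04)^2 = 6.3001e-08 m^2
Numerator = (rho_p - rho_f) * g * d^2 = 98 * 9.81 * 6.3001e-08 = 6.0567901e-05
Denominator = 18 * mu = 18 * 0.001 = 0.018
v_s = 6.0567901e-05 / 0.018 = 0.00336488 m/s
Check: Re = rho_f * v_s * d / mu = 1000 * 0.00336488 * 2.51e-04 / 0.001 = 0.845 < 1, so Stokes' law applies.

0.00336488 m/s


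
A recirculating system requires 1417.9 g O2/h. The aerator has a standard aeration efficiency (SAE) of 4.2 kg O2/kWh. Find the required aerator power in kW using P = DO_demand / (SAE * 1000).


SAE in g O2/kWh = 4.2 * 1000 = 4200 g/kWh
P = DO_demand / SAE_g = 1417.9 / 4200 = 0.337595 kW

0.337595 kW


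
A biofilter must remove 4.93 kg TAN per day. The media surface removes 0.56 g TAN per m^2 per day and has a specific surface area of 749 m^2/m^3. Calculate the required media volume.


A = 4.93*1000 / 0.56 = 8803.5714 m^2
V = 8803.5714 / 749 = 11.7538

11.7538 m^3


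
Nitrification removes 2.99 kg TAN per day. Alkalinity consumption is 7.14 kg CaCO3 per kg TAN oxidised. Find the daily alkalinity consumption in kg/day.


Alkalinity factor: 7.14 kg CaCO3 consumed per kg TAN nitrified
alk = 2.99 kg TAN * 7.14 = 21.3486 kg CaCO3/day

21.3486 kg CaCO3/day


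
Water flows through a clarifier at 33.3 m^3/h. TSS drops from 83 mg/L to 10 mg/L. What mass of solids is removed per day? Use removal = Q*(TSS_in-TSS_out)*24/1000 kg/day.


Concentration drop: TSS_in - TSS_out = 83 - 10 = 73 mg/L
Hourly solids removed = Q * dTSS = 33.3 m^3/h * 73 mg/L = 2430.9 g/h  (m^3/h * mg/L = g/h)
Daily solids removed = 2430.9 * 24 = 58341.6 g/day
Convert g to kg: 58341.6 / 1000 = 58.3416 kg/day

58.3416 kg/day


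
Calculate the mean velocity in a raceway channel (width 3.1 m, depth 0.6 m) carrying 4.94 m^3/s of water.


Cross-sectional area = W * d = 3.1 * 0.6 = 1.86 m^2
Velocity = Q / A = 4.94 / 1.86 = 2.65591 m/s

2.65591 m/s


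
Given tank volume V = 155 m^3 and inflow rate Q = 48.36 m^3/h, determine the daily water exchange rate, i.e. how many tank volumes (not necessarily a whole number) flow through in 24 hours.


Daily flow volume = 48.36 m^3/h * 24 h = 1160.64 m^3/day
Exchanges = daily flow / tank volume = 1160.64 / 155 = 7.488 exchanges/day

7.488 exchanges/day


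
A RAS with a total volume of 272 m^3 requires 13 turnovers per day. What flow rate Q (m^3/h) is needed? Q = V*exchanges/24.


Daily recirculation volume = 272 m^3 * 13 = 3536 m^3/day
Flow rate Q = daily volume / 24 h = 3536 / 24 = 147.333 m^3/h

147.333 m^3/h


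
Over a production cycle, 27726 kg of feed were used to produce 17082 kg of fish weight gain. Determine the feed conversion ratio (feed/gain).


FCR = feed consumed / weight gained
FCR = 27726 kg / 17082 kg = 1.62311

1.62311


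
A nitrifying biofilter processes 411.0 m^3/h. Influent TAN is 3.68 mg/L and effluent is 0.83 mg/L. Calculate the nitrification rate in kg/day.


Concentration drop: TAN_in - TAN_out = 3.68 - 0.83 = 2.85 mg/L
Hourly TAN removed = Q * dTAN = 411.0 m^3/h * 2.85 mg/L = 1171.35 g/h  (m^3/h * mg/L = g/h)
Daily TAN removed = 1171.35 * 24 = 28112.4 g/day
Convert to kg/day: 28112.4 / 1000 = 28.1124 kg/day

28.1124 kg/day


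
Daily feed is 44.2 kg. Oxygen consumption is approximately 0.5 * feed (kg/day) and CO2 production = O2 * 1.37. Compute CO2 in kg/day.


O2 = 44.2 * 0.5 = 22.1
CO2 = 22.1 * 1.37 = 30.277

30.277 kg/day


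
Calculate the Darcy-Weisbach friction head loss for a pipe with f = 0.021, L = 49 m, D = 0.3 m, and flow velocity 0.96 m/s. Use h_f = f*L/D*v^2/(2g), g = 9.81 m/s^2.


v^2 = 0.96^2 = 0.9216 m^2/s^2
L/D = 49/0.3 = 163.33333
h_f = f*(L/D)*v^2/(2g) = 0.021 * 163.33333 * 0.9216 / 19.62 = 0.161116 m

0.161116 m


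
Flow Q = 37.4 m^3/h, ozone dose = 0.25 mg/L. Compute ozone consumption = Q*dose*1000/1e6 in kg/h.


O3 demand (mg/h) = Q * dose * 1000 = 37.4 * 0.25 * 1000 = 9350 mg/h
Convert mg to kg: 9350 / 1e6 = 0.00935 kg/h

0.00935 kg/h


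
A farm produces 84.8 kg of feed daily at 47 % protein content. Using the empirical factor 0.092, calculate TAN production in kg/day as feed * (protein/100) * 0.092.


Protein in feed = 84.8 * 47/100 = 39.856 kg/day
TAN = protein * 0.092 = 39.856 * 0.092 = 3.666752 kg/day

3.666752 kg/day


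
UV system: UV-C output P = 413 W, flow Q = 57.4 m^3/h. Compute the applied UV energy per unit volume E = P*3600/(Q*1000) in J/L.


Energy delivered per hour = 413 W * 3600 s = 1486800 J/h
Volume treated per hour = 57.4 m^3/h * 1000 = 57400 L/h
dose = 1486800 / 57400 = 25.9024 J/L

25.9024 J/L


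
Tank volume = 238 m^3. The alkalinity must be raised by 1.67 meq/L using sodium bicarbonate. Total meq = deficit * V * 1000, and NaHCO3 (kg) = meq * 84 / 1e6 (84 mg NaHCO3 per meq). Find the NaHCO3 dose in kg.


Tank volume in L = 238 m^3 * 1000 = 238000 L
Total meq required = 1.67 meq/L * 238000 L = 397460 meq
NaHCO3 mass = 397460 meq * 84 mg/meq / 1e6 = 33.3866 kg

33.3866 kg


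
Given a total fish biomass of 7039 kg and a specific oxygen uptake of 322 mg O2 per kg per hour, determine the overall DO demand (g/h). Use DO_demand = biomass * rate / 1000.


Total O2 consumption (mg/h) = 7039 kg * 322 mg/(kg*h) = 2266558 mg/h
Convert to g/h: 2266558 / 1000 = 2266.558 g/h

2266.558 g/h


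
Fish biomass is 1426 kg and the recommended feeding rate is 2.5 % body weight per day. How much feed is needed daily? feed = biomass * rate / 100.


Feeding rate fraction = 2.5% / 100 = 0.025
Daily feed = 1426 kg * 0.025 = 35.65 kg/day

35.65 kg/day


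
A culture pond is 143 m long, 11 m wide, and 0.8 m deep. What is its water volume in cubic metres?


Base area = L * W = 143 * 11 = 1573 m^2
Volume = area * depth = 1573 * 0.8 = 1258.4 m^3

1258.4 m^3


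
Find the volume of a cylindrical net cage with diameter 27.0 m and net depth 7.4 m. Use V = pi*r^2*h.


r = d/2 = 27.0/2 = 13.5 m
Base area = pi*r^2 = pi*13.5^2 = 572.55526 m^2
Volume = 572.55526 * 7.4 = 4236.91 m^3

4236.91 m^3


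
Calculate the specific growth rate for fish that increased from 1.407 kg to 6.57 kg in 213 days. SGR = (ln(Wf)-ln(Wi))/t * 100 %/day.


ln(W_f) = ln(6.57) = 1.8825138
ln(W_i) = ln(1.407) = 0.34145978
ln(W_f) - ln(W_i) = 1.8825138 - 0.34145978 = 1.541054
SGR = 1.541054 / 213 * 100 = 0.7235 %/day

0.7235 %/day


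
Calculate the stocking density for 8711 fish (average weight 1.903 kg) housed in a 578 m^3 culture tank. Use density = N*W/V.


Total biomass = 8711 fish * 1.903 kg = 16577.033 kg
Density = total biomass / volume = 16577.033 / 578 = 28.68 kg/m^3

28.68 kg/m^3


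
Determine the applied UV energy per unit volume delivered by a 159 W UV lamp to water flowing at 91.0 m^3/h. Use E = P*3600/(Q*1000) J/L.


Energy delivered per hour = 159 W * 3600 s = 572400 J/h
Volume treated per hour = 91.0 m^3/h * 1000 = 91000 L/h
dose = 572400 / 91000 = 6.29011 J/L

6.29011 J/L


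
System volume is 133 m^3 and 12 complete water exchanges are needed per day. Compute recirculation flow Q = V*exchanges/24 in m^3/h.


Daily recirculation volume = 133 m^3 * 12 = 1596 m^3/day
Flow rate Q = daily volume / 24 h = 1596 / 24 = 66.5 m^3/h

66.5 m^3/h


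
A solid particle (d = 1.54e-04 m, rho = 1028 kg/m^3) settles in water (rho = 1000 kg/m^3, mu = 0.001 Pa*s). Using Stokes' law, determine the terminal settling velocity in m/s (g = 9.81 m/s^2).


Density difference: rho_p - rho_f = 1028 - 1000 = 28 kg/m^3
d^2 = (1.54e-04)^2 = 2.3716e-08 m^2
Numerator = (rho_p - rho_f) * g * d^2 = 28 * 9.81 * 2.3716e-08 = 6.5143109e-06
Denominator = 18 * mu = 18 * 0.001 = 0.018
v_s = 6.5143109e-06 / 0.018 = 3.61906e-04 m/s
Check: Re = rho_f * v_s * d / mu = 1000 * 3.61906e-04 * 1.54e-04 / 0.001 = 0.0557 < 1, so Stokes' law applies.

3.61906e-04 m/s


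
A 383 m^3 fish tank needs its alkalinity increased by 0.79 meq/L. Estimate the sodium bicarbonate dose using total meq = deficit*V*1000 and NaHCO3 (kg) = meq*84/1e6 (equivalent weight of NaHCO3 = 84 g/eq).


Tank volume in L = 383 m^3 * 1000 = 383000 L
Total meq required = 0.79 meq/L * 383000 L = 302570 meq
NaHCO3 mass = 302570 meq * 84 mg/meq / 1e6 = 25.4159 kg

25.4159 kg


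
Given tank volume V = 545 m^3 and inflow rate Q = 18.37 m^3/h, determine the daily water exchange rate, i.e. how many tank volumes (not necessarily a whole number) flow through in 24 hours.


Daily flow volume = 18.37 m^3/h * 24 h = 440.88 m^3/day
Exchanges = daily flow / tank volume = 440.88 / 545 = 0.808954 exchanges/day

0.808954 exchanges/day


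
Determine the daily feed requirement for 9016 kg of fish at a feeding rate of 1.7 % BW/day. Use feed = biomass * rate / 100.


Feeding rate fraction = 1.7% / 100 = 0.017
Daily feed = 9016 kg * 0.017 = 153.272 kg/day

153.272 kg/day


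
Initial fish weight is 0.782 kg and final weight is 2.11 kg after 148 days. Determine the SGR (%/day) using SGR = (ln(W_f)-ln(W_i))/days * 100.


ln(W_f) = ln(2.11) = 0.74668795
ln(W_i) = ln(0.782) = -0.24590054
ln(W_f) - ln(W_i) = 0.74668795 - -0.24590054 = 0.99258849
SGR = 0.99258849 / 148 * 100 = 0.670668 %/day

0.670668 %/day


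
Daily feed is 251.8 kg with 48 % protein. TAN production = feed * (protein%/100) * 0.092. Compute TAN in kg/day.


Protein in feed = 251.8 * 48/100 = 120.864 kg/day
TAN = protein * 0.092 = 120.864 * 0.092 = 11.119488 kg/day

11.119488 kg/day


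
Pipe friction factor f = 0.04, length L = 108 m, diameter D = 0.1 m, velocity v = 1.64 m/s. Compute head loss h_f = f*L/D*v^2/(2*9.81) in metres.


v^2 = 1.64^2 = 2.6896 m^2/s^2
L/D = 108/0.1 = 1080
h_f = f*(L/D)*v^2/(2g) = 0.04 * 1080 * 2.6896 / 19.62 = 5.92206 m

5.92206 m


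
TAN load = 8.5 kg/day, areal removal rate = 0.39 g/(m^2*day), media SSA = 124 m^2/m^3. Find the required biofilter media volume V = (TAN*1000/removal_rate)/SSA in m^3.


A = 8.5*1000 / 0.39 = 21794.872 m^2
V = 21794.872 / 124 = 175.765

175.765 m^3


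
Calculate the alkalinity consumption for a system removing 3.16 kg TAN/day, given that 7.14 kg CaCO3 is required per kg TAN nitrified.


Alkalinity factor: 7.14 kg CaCO3 consumed per kg TAN nitrified
alk = 3.16 kg TAN * 7.14 = 22.5624 kg CaCO3/day

22.5624 kg CaCO3/day


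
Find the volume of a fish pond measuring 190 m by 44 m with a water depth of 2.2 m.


Base area = L * W = 190 * 44 = 8360 m^2
Volume = area * depth = 8360 * 2.2 = 18392 m^3

18392 m^3


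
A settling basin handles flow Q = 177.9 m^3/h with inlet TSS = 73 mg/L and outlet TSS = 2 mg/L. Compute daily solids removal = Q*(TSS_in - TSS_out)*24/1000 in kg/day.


Concentration drop: TSS_in - TSS_out = 73 - 2 = 71 mg/L
Hourly solids removed = Q * dTSS = 177.9 m^3/h * 71 mg/L = 12630.9 g/h  (m^3/h * mg/L = g/h)
Daily solids removed = 12630.9 * 24 = 303141.6 g/day
Convert g to kg: 303141.6 / 1000 = 303.1416 kg/day

303.1416 kg/day


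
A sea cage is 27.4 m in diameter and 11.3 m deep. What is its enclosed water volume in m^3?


r = d/2 = 27.4/2 = 13.7 m
Base area = pi*r^2 = pi*13.7^2 = 589.64553 m^2
Volume = 589.64553 * 11.3 = 6662.99 m^3

6662.99 m^3


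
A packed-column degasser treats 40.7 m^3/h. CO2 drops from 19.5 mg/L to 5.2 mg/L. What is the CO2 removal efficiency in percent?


CO2_out / CO2_in = 5.2 / 19.5 = 0.26666667
Fraction remaining = 0.26666667
efficiency = (1 - 0.26666667) * 100 = 73.3333 %

73.3333 %


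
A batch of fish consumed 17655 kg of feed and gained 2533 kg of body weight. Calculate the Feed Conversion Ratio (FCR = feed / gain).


FCR = feed consumed / weight gained
FCR = 17655 kg / 2533 kg = 6.97

6.97


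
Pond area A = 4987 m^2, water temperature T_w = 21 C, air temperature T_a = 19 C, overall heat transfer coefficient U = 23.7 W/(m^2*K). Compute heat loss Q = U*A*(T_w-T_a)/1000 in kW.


Temperature difference dT = 21 - 19 = 2 K
Heat loss (W) = U * A * dT = 23.7 * 4987 * 2 = 236383.8 W
Convert to kW: 236383.8 / 1000 = 236.3838 kW

236.3838 kW


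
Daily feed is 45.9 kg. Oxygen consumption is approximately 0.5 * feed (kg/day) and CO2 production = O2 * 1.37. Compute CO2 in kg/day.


O2 = 45.9 * 0.5 = 22.95
CO2 = 22.95 * 1.37 = 31.4415

31.4415 kg/day


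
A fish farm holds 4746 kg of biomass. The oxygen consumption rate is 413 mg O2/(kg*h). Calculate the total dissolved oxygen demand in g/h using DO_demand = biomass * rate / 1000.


Total O2 consumption (mg/h) = 4746 kg * 413 mg/(kg*h) = 1960098 mg/h
Convert to g/h: 1960098 / 1000 = 1960.098 g/h

1960.098 g/h


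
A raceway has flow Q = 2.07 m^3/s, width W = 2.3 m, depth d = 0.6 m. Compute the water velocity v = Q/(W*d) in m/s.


Cross-sectional area = W * d = 2.3 * 0.6 = 1.38 m^2
Velocity = Q / A = 2.07 / 1.38 = 1.5 m/s

1.5 m/s


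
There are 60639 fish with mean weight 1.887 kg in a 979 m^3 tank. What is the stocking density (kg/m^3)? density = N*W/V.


Total biomass = 60639 fish * 1.887 kg = 114425.793 kg
Density = total biomass / volume = 114425.793 / 979 = 116.88 kg/m^3

116.88 kg/m^3


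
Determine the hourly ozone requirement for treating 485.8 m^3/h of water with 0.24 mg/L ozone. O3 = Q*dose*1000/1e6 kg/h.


O3 demand (mg/h) = Q * dose * 1000 = 485.8 * 0.24 * 1000 = 116592 mg/h
Convert mg to kg: 116592 / 1e6 = 0.116592 kg/h

0.116592 kg/h


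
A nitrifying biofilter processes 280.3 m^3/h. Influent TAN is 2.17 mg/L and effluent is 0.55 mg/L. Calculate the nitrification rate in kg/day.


Concentration drop: TAN_in - TAN_out = 2.17 - 0.55 = 1.62 mg/L
Hourly TAN removed = Q * dTAN = 280.3 m^3/h * 1.62 mg/L = 454.086 g/h  (m^3/h * mg/L = g/h)
Daily TAN removed = 454.086 * 24 = 10898.064 g/day
Convert to kg/day: 10898.064 / 1000 = 10.898064 kg/day

10.898064 kg/day


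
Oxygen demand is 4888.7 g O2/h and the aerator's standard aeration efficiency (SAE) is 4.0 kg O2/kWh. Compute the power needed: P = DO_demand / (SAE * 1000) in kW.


SAE in g O2/kWh = 4.0 * 1000 = 4000 g/kWh
P = DO_demand / SAE_g = 4888.7 / 4000 = 1.22218 kW

1.22218 kW


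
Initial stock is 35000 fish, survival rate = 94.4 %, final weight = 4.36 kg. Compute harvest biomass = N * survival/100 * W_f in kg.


Survivors = 35000 * 94.4/100 = 33040 fish
Harvest biomass = survivors * W_f = 33040 * 4.36 = 144054.4 kg

144054.4 kg


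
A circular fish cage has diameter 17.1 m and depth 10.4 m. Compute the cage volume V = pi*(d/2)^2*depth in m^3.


r = d/2 = 17.1/2 = 8.55 m
Base area = pi*r^2 = pi*8.55^2 = 229.65828 m^2
Volume = 229.65828 * 10.4 = 2388.45 m^3

2388.45 m^3


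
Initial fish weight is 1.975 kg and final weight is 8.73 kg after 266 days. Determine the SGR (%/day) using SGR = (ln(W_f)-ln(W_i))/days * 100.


ln(W_f) = ln(8.73) = 2.1667654
ln(W_i) = ln(1.975) = 0.6805684
ln(W_f) - ln(W_i) = 2.1667654 - 0.6805684 = 1.486197
SGR = 1.486197 / 266 * 100 = 0.558721 %/day

0.558721 %/day


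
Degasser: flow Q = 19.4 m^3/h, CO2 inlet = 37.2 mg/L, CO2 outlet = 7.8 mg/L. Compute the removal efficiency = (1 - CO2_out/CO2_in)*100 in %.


CO2_out / CO2_in = 7.8 / 37.2 = 0.20967742
Fraction remaining = 0.20967742
efficiency = (1 - 0.20967742) * 100 = 79.0323 %

79.0323 %


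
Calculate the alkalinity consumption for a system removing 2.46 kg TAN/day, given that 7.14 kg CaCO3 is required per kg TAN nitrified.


Alkalinity factor: 7.14 kg CaCO3 consumed per kg TAN nitrified
alk = 2.46 kg TAN * 7.14 = 17.5644 kg CaCO3/day

17.5644 kg CaCO3/day


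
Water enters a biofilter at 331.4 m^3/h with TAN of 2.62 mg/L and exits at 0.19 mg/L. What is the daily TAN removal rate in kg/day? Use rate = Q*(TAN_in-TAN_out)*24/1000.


Concentration drop: TAN_in - TAN_out = 2.62 - 0.19 = 2.43 mg/L
Hourly TAN removed = Q * dTAN = 331.4 m^3/h * 2.43 mg/L = 805.302 g/h  (m^3/h * mg/L = g/h)
Daily TAN removed = 805.302 * 24 = 19327.248 g/day
Convert to kg/day: 19327.248 / 1000 = 19.327248 kg/day

19.327248 kg/day


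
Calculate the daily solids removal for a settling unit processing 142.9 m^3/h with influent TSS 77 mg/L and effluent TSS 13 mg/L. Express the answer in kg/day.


Concentration drop: TSS_in - TSS_out = 77 - 13 = 64 mg/L
Hourly solids removed = Q * dTSS = 142.9 m^3/h * 64 mg/L = 9145.6 g/h  (m^3/h * mg/L = g/h)
Daily solids removed = 9145.6 * 24 = 219494.4 g/day
Convert g to kg: 219494.4 / 1000 = 219.4944 kg/day

219.4944 kg/day


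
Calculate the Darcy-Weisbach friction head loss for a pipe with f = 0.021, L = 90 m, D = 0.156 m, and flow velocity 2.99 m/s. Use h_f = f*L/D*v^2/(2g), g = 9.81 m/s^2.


v^2 = 2.99^2 = 8.9401 m^2/s^2
L/D = 90/0.156 = 576.92308
h_f = f*(L/D)*v^2/(2g) = 0.021 * 576.92308 * 8.9401 / 19.62 = 5.52053 m

5.52053 m


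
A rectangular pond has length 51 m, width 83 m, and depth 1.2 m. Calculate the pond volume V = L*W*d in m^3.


Base area = L * W = 51 * 83 = 4233 m^2
Volume = area * depth = 4233 * 1.2 = 5079.6 m^3

5079.6 m^3


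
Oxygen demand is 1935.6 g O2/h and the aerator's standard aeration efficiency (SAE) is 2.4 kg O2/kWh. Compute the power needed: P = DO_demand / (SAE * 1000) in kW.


SAE in g O2/kWh = 2.4 * 1000 = 2400 g/kWh
P = DO_demand / SAE_g = 1935.6 / 2400 = 0.8065 kW

0.8065 kW


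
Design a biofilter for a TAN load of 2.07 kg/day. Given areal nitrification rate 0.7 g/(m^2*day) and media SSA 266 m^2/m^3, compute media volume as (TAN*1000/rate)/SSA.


A = 2.07*1000 / 0.7 = 2957.1429 m^2
V = 2957.1429 / 266 = 11.1171

11.1171 m^3


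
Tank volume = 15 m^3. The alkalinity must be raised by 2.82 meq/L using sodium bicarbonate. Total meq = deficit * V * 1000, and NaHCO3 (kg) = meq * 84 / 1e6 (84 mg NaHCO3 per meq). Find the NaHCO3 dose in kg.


Tank volume in L = 15 m^3 * 1000 = 15000 L
Total meq required = 2.82 meq/L * 15000 L = 42300 meq
NaHCO3 mass = 42300 meq * 84 mg/meq / 1e6 = 3.5532 kg

3.5532 kg


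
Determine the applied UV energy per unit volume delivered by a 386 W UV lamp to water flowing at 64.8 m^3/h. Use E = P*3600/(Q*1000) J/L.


Energy delivered per hour = 386 W * 3600 s = 1389600 J/h
Volume treated per hour = 64.8 m^3/h * 1000 = 64800 L/h
dose = 1389600 / 64800 = 21.4444 J/L

21.4444 J/L


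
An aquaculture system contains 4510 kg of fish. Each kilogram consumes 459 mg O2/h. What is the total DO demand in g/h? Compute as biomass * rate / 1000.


Total O2 consumption (mg/h) = 4510 kg * 459 mg/(kg*h) = 2070090 mg/h
Convert to g/h: 2070090 / 1000 = 2070.09 g/h

2070.09 g/h


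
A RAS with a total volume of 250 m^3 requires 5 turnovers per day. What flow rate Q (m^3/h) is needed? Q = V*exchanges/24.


Daily recirculation volume = 250 m^3 * 5 = 1250 m^3/day
Flow rate Q = daily volume / 24 h = 1250 / 24 = 52.0833 m^3/h

52.0833 m^3/h


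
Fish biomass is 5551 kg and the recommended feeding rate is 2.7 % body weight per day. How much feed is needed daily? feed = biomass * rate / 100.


Feeding rate fraction = 2.7% / 100 = 0.027
Daily feed = 5551 kg * 0.027 = 149.877 kg/day

149.877 kg/day


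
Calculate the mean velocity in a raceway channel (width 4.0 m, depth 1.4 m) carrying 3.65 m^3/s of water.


Cross-sectional area = W * d = 4.0 * 1.4 = 5.6 m^2
Velocity = Q / A = 3.65 / 5.6 = 0.651786 m/s

0.651786 m/s


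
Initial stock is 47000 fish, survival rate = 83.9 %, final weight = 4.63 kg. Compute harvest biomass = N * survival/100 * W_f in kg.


Survivors = 47000 * 83.9/100 = 39433 fish
Harvest biomass = survivors * W_f = 39433 * 4.63 = 182574.79 kg

182574.79 kg


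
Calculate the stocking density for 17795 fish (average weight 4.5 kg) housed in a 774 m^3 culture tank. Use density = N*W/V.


Total biomass = 17795 fish * 4.5 kg = 80077.5 kg
Density = total biomass / volume = 80077.5 / 774 = 103.459 kg/m^3

103.459 kg/m^3


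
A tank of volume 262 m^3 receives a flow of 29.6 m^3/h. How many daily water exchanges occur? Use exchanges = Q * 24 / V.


Daily flow volume = 29.6 m^3/h * 24 h = 710.4 m^3/day
Exchanges = daily flow / tank volume = 710.4 / 262 = 2.71145 exchanges/day

2.71145 exchanges/day


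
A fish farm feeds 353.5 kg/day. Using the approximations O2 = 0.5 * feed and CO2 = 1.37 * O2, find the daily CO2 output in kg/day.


O2 = 353.5 * 0.5 = 176.75
CO2 = 176.75 * 1.37 = 242.1475

242.1475 kg/day


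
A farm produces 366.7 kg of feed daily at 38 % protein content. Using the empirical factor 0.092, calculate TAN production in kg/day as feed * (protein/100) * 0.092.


Protein in feed = 366.7 * 38/100 = 139.346 kg/day
TAN = protein * 0.092 = 139.346 * 0.092 = 12.819832 kg/day

12.819832 kg/day


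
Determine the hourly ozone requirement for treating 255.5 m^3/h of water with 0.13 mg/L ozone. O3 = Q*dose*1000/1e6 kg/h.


O3 demand (mg/h) = Q * dose * 1000 = 255.5 * 0.13 * 1000 = 33215 mg/h
Convert mg to kg: 33215 / 1e6 = 0.033215 kg/h

0.033215 kg/h


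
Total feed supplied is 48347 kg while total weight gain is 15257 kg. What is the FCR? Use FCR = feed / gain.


FCR = feed consumed / weight gained
FCR = 48347 kg / 15257 kg = 3.16884

3.16884


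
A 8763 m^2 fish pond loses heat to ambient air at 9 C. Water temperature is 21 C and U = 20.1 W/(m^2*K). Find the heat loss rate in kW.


Temperature difference dT = 21 - 9 = 12 K
Heat loss (W) = U * A * dT = 20.1 * 8763 * 12 = 2113635.6 W
Convert to kW: 2113635.6 / 1000 = 2113.6356 kW

2113.6356 kW


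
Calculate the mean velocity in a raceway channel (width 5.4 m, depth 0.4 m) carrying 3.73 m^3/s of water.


Cross-sectional area = W * d = 5.4 * 0.4 = 2.16 m^2
Velocity = Q / A = 3.73 / 2.16 = 1.72685 m/s

1.72685 m/s


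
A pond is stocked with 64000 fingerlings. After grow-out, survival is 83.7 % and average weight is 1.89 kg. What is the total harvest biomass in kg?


Survivors = 64000 * 83.7/100 = 53568 fish
Harvest biomass = survivors * W_f = 53568 * 1.89 = 101243.52 kg

101243.52 kg


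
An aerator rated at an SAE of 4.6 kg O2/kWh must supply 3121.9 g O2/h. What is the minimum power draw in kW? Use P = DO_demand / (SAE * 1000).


SAE in g O2/kWh = 4.6 * 1000 = 4600 g/kWh
P = DO_demand / SAE_g = 3121.9 / 4600 = 0.678674 kW

0.678674 kW


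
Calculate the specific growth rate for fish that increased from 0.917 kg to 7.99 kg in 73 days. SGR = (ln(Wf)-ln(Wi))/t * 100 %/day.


ln(W_f) = ln(7.99) = 2.0781908
ln(W_i) = ln(0.917) = -0.086647807
ln(W_f) - ln(W_i) = 2.0781908 - -0.086647807 = 2.1648386
SGR = 2.1648386 / 73 * 100 = 2.96553 %/day

2.96553 %/day


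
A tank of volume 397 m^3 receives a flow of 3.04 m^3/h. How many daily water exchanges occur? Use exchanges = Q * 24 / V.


Daily flow volume = 3.04 m^3/h * 24 h = 72.96 m^3/day
Exchanges = daily flow / tank volume = 72.96 / 397 = 0.183778 exchanges/day

0.183778 exchanges/day


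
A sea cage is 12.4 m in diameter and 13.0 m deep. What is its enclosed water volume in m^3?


r = d/2 = 12.4/2 = 6.2 m
Base area = pi*r^2 = pi*6.2^2 = 120.76282 m^2
Volume = 120.76282 * 13.0 = 1569.92 m^3

1569.92 m^3


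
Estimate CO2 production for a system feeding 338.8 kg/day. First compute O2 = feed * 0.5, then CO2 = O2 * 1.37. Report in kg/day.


O2 = 338.8 * 0.5 = 169.4
CO2 = 169.4 * 1.37 = 232.078

232.078 kg/day


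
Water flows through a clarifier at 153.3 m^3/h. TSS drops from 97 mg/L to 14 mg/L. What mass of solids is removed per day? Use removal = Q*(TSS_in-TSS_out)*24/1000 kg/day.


Concentration drop: TSS_in - TSS_out = 97 - 14 = 83 mg/L
Hourly solids removed = Q * dTSS = 153.3 m^3/h * 83 mg/L = 12723.9 g/h  (m^3/h * mg/L = g/h)
Daily solids removed = 12723.9 * 24 = 305373.6 g/day
Convert g to kg: 305373.6 / 1000 = 305.3736 kg/day

305.3736 kg/day


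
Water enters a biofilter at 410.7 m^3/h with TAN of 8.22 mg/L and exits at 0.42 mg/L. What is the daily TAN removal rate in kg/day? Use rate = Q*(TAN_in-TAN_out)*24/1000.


Concentration drop: TAN_in - TAN_out = 8.22 - 0.42 = 7.8 mg/L
Hourly TAN removed = Q * dTAN = 410.7 m^3/h * 7.8 mg/L = 3203.46 g/h  (m^3/h * mg/L = g/h)
Daily TAN removed = 3203.46 * 24 = 76883.04 g/day
Convert to kg/day: 76883.04 / 1000 = 76.88304 kg/day

76.88304 kg/day


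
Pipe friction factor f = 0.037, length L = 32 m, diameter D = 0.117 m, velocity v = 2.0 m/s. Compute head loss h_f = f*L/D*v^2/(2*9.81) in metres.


v^2 = 2.0^2 = 4 m^2/s^2
L/D = 32/0.117 = 273.50427
h_f = f*(L/D)*v^2/(2g) = 0.037 * 273.50427 * 4 / 19.62 = 2.06313 m

2.06313 m


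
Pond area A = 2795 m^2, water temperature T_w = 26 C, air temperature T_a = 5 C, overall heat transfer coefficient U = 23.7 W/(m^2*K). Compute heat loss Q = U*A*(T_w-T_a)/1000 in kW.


Temperature difference dT = 26 - 5 = 21 K
Heat loss (W) = U * A * dT = 23.7 * 2795 * 21 = 1391071.5 W
Convert to kW: 1391071.5 / 1000 = 1391.0715 kW

1391.0715 kW


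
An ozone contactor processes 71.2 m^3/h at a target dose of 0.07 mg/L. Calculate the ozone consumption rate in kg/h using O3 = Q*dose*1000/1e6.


O3 demand (mg/h) = Q * dose * 1000 = 71.2 * 0.07 * 1000 = 4984 mg/h
Convert mg to kg: 4984 / 1e6 = 0.004984 kg/h

0.004984 kg/h


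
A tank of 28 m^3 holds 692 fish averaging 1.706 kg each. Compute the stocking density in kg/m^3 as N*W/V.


Total biomass = 692 fish * 1.706 kg = 1180.552 kg
Density = total biomass / volume = 1180.552 / 28 = 42.1626 kg/m^3

42.1626 kg/m^3


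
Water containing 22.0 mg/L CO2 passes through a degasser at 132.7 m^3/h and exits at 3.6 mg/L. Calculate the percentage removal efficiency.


CO2_out / CO2_in = 3.6 / 22.0 = 0.16363636
Fraction remaining = 0.16363636
efficiency = (1 - 0.16363636) * 100 = 83.6364 %

83.6364 %


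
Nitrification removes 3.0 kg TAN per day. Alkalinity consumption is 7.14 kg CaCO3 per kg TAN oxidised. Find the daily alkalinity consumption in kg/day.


Alkalinity factor: 7.14 kg CaCO3 consumed per kg TAN nitrified
alk = 3.0 kg TAN * 7.14 = 21.42 kg CaCO3/day

21.42 kg CaCO3/day


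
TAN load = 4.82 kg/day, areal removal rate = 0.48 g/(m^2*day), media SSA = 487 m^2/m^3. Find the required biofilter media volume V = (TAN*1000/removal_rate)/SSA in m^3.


A = 4.82*1000 / 0.48 = 10041.667 m^2
V = 10041.667 / 487 = 20.6194

20.6194 m^3


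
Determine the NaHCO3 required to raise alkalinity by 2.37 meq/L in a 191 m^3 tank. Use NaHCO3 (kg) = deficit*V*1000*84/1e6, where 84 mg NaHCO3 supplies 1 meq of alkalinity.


Tank volume in L = 191 m^3 * 1000 = 191000 L
Total meq required = 2.37 meq/L * 191000 L = 452670 meq
NaHCO3 mass = 452670 meq * 84 mg/meq / 1e6 = 38.0243 kg

38.0243 kg


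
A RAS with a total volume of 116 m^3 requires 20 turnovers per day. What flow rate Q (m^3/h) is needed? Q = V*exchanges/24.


Daily recirculation volume = 116 m^3 * 20 = 2320 m^3/day
Flow rate Q = daily volume / 24 h = 2320 / 24 = 96.6667 m^3/h

96.6667 m^3/h


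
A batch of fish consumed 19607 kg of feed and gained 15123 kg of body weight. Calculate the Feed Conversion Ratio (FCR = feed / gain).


FCR = feed consumed / weight gained
FCR = 19607 kg / 15123 kg = 1.2965

1.2965


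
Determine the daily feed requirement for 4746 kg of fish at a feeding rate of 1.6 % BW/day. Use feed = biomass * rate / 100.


Feeding rate fraction = 1.6% / 100 = 0.016
Daily feed = 4746 kg * 0.016 = 75.936 kg/day

75.936 kg/day


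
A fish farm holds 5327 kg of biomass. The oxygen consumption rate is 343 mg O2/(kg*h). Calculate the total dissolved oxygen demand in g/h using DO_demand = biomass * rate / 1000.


Total O2 consumption (mg/h) = 5327 kg * 343 mg/(kg*h) = 1827161 mg/h
Convert to g/h: 1827161 / 1000 = 1827.161 g/h

1827.161 g/h


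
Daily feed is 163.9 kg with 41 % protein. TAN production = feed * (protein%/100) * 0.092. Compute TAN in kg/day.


Protein in feed = 163.9 * 41/100 = 67.199 kg/day
TAN = protein * 0.092 = 67.199 * 0.092 = 6.182308 kg/day

6.182308 kg/day


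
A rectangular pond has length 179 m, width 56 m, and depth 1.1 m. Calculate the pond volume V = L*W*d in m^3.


Base area = L * W = 179 * 56 = 10024 m^2
Volume = area * depth = 10024 * 1.1 = 11026.4 m^3

11026.4 m^3


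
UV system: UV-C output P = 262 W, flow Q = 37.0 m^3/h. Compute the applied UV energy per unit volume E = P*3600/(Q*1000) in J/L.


Energy delivered per hour = 262 W * 3600 s = 943200 J/h
Volume treated per hour = 37.0 m^3/h * 1000 = 37000 L/h
dose = 943200 / 37000 = 25.4919 J/L

25.4919 J/L


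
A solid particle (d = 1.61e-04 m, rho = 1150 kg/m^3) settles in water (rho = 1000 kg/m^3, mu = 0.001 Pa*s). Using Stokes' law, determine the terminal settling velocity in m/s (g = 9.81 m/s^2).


Density difference: rho_p - rho_f = 1150 - 1000 = 150 kg/m^3
d^2 = (1.61e-04)^2 = 2.5921e-08 m^2
Numerator = (rho_p - rho_f) * g * d^2 = 150 * 9.81 * 2.5921e-08 = 3.8142752e-05
Denominator = 18 * mu = 18 * 0.001 = 0.018
v_s = 3.8142752e-05 / 0.018 = 0.00211904 m/s
Check: Re = rho_f * v_s * d / mu = 1000 * 0.00211904 * 1.61e-04 / 0.001 = 0.341 < 1, so Stokes' law applies.

0.00211904 m/s


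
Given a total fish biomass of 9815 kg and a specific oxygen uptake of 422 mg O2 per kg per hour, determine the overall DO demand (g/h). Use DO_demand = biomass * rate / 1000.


Total O2 consumption (mg/h) = 9815 kg * 422 mg/(kg*h) = 4141930 mg/h
Convert to g/h: 4141930 / 1000 = 4141.93 g/h

4141.93 g/h


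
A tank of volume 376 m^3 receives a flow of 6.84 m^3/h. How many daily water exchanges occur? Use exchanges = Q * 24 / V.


Daily flow volume = 6.84 m^3/h * 24 h = 164.16 m^3/day
Exchanges = daily flow / tank volume = 164.16 / 376 = 0.436596 exchanges/day

0.436596 exchanges/day


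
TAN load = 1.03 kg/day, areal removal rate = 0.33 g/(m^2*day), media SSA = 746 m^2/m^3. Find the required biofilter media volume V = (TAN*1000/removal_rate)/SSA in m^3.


A = 1.03*1000 / 0.33 = 3121.2121 m^2
V = 3121.2121 / 746 = 4.18393

4.18393 m^3


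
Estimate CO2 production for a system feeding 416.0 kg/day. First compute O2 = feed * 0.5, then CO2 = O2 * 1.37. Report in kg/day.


O2 = 416.0 * 0.5 = 208
CO2 = 208 * 1.37 = 284.96

284.96 kg/day


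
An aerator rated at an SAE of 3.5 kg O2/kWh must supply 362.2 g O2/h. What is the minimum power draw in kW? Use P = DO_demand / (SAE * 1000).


SAE in g O2/kWh = 3.5 * 1000 = 3500 g/kWh
P = DO_demand / SAE_g = 362.2 / 3500 = 0.103486 kW

0.103486 kW


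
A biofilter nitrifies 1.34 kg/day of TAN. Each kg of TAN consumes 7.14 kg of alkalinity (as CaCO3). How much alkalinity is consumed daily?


Alkalinity factor: 7.14 kg CaCO3 consumed per kg TAN nitrified
alk = 1.34 kg TAN * 7.14 = 9.5676 kg CaCO3/day

9.5676 kg CaCO3/day


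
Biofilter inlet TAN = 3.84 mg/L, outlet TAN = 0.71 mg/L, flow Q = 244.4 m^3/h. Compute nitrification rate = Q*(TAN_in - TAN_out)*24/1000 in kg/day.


Concentration drop: TAN_in - TAN_out = 3.84 - 0.71 = 3.13 mg/L
Hourly TAN removed = Q * dTAN = 244.4 m^3/h * 3.13 mg/L = 764.972 g/h  (m^3/h * mg/L = g/h)
Daily TAN removed = 764.972 * 24 = 18359.328 g/day
Convert to kg/day: 18359.328 / 1000 = 18.359328 kg/day

18.359328 kg/day


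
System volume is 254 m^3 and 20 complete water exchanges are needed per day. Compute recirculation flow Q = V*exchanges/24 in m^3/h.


Daily recirculation volume = 254 m^3 * 20 = 5080 m^3/day
Flow rate Q = daily volume / 24 h = 5080 / 24 = 211.667 m^3/h

211.667 m^3/h


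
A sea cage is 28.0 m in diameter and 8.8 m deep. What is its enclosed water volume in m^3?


r = d/2 = 28.0/2 = 14 m
Base area = pi*r^2 = pi*14^2 = 615.75216 m^2
Volume = 615.75216 * 8.8 = 5418.62 m^3

5418.62 m^3


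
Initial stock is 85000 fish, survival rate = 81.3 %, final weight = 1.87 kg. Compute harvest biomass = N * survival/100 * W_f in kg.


Survivors = 85000 * 81.3/100 = 69105 fish
Harvest biomass = survivors * W_f = 69105 * 1.87 = 129226.35 kg

129226.35 kg


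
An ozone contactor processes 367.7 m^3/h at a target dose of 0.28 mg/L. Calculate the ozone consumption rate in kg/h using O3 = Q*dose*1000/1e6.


O3 demand (mg/h) = Q * dose * 1000 = 367.7 * 0.28 * 1000 = 102956 mg/h
Convert mg to kg: 102956 / 1e6 = 0.102956 kg/h

0.102956 kg/h


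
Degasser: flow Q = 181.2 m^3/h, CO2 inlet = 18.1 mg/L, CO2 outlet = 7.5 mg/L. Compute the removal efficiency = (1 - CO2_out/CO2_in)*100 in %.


CO2_out / CO2_in = 7.5 / 18.1 = 0.41436464
Fraction remaining = 0.41436464
efficiency = (1 - 0.41436464) * 100 = 58.5635 %

58.5635 %


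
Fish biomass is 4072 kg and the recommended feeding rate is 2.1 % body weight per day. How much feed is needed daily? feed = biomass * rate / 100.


Feeding rate fraction = 2.1% / 100 = 0.021
Daily feed = 4072 kg * 0.021 = 85.512 kg/day

85.512 kg/day


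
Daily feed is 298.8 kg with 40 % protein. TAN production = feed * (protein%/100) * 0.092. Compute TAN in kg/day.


Protein in feed = 298.8 * 40/100 = 119.52 kg/day
TAN = protein * 0.092 = 119.52 * 0.092 = 10.99584 kg/day

10.99584 kg/day


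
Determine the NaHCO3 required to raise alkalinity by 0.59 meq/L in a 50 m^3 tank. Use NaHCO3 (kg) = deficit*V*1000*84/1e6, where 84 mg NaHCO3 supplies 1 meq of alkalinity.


Tank volume in L = 50 m^3 * 1000 = 50000 L
Total meq required = 0.59 meq/L * 50000 L = 29500 meq
NaHCO3 mass = 29500 meq * 84 mg/meq / 1e6 = 2.478 kg

2.478 kg


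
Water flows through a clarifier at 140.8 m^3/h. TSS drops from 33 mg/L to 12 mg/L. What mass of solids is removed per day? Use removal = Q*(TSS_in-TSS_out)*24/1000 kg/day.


Concentration drop: TSS_in - TSS_out = 33 - 12 = 21 mg/L
Hourly solids removed = Q * dTSS = 140.8 m^3/h * 21 mg/L = 2956.8 g/h  (m^3/h * mg/L = g/h)
Daily solids removed = 2956.8 * 24 = 70963.2 g/day
Convert g to kg: 70963.2 / 1000 = 70.9632 kg/day

70.9632 kg/day


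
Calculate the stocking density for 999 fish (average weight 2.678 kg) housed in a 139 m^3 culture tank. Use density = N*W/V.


Total biomass = 999 fish * 2.678 kg = 2675.322 kg
Density = total biomass / volume = 2675.322 / 139 = 19.2469 kg/m^3

19.2469 kg/m^3


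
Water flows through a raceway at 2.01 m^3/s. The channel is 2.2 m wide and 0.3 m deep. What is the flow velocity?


Cross-sectional area = W * d = 2.2 * 0.3 = 0.66 m^2
Velocity = Q / A = 2.01 / 0.66 = 3.04545 m/s

3.04545 m/s


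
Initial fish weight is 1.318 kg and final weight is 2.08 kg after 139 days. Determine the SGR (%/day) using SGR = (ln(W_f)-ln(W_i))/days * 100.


ln(W_f) = ln(2.08) = 0.73236789
ln(W_i) = ln(1.318) = 0.27611544
ln(W_f) - ln(W_i) = 0.73236789 - 0.27611544 = 0.45625245
SGR = 0.45625245 / 139 * 100 = 0.328239 %/day

0.328239 %/day


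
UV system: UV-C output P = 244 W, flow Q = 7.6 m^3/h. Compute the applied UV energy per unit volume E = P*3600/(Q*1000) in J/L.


Energy delivered per hour = 244 W * 3600 s = 878400 J/h
Volume treated per hour = 7.6 m^3/h * 1000 = 7600 L/h
dose = 878400 / 7600 = 115.579 J/L

115.579 J/L


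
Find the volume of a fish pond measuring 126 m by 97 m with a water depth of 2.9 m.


Base area = L * W = 126 * 97 = 12222 m^2
Volume = area * depth = 12222 * 2.9 = 35443.8 m^3

35443.8 m^3


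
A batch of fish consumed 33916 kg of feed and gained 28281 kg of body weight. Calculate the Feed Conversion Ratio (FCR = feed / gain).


FCR = feed consumed / weight gained
FCR = 33916 kg / 28281 kg = 1.19925

1.19925


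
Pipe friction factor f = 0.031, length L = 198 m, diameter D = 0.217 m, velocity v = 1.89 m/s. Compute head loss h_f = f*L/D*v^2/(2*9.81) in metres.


v^2 = 1.89^2 = 3.5721 m^2/s^2
L/D = 198/0.217 = 912.4424
h_f = f*(L/D)*v^2/(2g) = 0.031 * 912.4424 * 3.5721 / 19.62 = 5.14982 m

5.14982 m


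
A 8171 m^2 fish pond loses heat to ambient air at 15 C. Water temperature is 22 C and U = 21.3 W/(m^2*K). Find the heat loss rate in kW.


Temperature difference dT = 22 - 15 = 7 K
Heat loss (W) = U * A * dT = 21.3 * 8171 * 7 = 1218296.1 W
Convert to kW: 1218296.1 / 1000 = 1218.2961 kW

1218.2961 kW


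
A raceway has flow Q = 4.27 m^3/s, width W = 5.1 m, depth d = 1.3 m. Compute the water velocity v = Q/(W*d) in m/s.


Cross-sectional area = W * d = 5.1 * 1.3 = 6.63 m^2
Velocity = Q / A = 4.27 / 6.63 = 0.644042 m/s

0.644042 m/s


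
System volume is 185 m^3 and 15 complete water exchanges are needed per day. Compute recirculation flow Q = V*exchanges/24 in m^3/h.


Daily recirculation volume = 185 m^3 * 15 = 2775 m^3/day
Flow rate Q = daily volume / 24 h = 2775 / 24 = 115.625 m^3/h

115.625 m^3/h


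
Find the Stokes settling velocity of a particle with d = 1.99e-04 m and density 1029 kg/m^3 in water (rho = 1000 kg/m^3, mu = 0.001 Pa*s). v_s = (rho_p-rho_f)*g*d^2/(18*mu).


Density difference: rho_p - rho_f = 1029 - 1000 = 29 kg/m^3
d^2 = (1.99e-04)^2 = 3.9601e-08 m^2
Numerator = (rho_p - rho_f) * g * d^2 = 29 * 9.81 * 3.9601e-08 = 1.1266088e-05
Denominator = 18 * mu = 18 * 0.001 = 0.018
v_s = 1.1266088e-05 / 0.018 = 6.25894e-04 m/s
Check: Re = rho_f * v_s * d / mu = 1000 * 6.25894e-04 * 1.99e-04 / 0.001 = 0.125 < 1, so Stokes' law applies.

6.25894e-04 m/s


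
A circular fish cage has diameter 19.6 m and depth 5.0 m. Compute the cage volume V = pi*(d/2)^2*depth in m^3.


r = d/2 = 19.6/2 = 9.8 m
Base area = pi*r^2 = pi*9.8^2 = 301.71856 m^2
Volume = 301.71856 * 5.0 = 1508.59 m^3

1508.59 m^3


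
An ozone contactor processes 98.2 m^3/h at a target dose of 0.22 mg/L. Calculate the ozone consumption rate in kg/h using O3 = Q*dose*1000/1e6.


O3 demand (mg/h) = Q * dose * 1000 = 98.2 * 0.22 * 1000 = 21604 mg/h
Convert mg to kg: 21604 / 1e6 = 0.021604 kg/h

0.021604 kg/h


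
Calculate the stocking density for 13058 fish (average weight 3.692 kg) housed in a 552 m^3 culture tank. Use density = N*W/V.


Total biomass = 13058 fish * 3.692 kg = 48210.136 kg
Density = total biomass / volume = 48210.136 / 552 = 87.3372 kg/m^3

87.3372 kg/m^3


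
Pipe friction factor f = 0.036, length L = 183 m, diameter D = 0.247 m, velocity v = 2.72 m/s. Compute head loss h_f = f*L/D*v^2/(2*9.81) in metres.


v^2 = 2.72^2 = 7.3984 m^2/s^2
L/D = 183/0.247 = 740.89069
h_f = f*(L/D)*v^2/(2g) = 0.036 * 740.89069 * 7.3984 / 19.62 = 10.0576 m

10.0576 m


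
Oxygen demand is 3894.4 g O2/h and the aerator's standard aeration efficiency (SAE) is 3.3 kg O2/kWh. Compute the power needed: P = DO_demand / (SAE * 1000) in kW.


SAE in g O2/kWh = 3.3 * 1000 = 3300 g/kWh
P = DO_demand / SAE_g = 3894.4 / 3300 = 1.18012 kW

1.18012 kW


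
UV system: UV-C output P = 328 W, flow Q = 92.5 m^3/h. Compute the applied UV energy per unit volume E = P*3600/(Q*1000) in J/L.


Energy delivered per hour = 328 W * 3600 s = 1180800 J/h
Volume treated per hour = 92.5 m^3/h * 1000 = 92500 L/h
dose = 1180800 / 92500 = 12.7654 J/L

12.7654 J/L


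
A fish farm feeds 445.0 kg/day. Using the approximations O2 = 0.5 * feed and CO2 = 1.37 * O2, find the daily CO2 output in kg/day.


O2 = 445.0 * 0.5 = 222.5
CO2 = 222.5 * 1.37 = 304.825

304.825 kg/day


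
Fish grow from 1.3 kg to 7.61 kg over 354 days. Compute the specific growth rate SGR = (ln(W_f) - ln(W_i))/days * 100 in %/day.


ln(W_f) = ln(7.61) = 2.0294632
ln(W_i) = ln(1.3) = 0.26236426
ln(W_f) - ln(W_i) = 2.0294632 - 0.26236426 = 1.7670989
SGR = 1.7670989 / 354 * 100 = 0.49918 %/day

0.49918 %/day


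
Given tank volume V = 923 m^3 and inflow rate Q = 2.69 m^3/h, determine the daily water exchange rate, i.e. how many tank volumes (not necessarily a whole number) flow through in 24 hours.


Daily flow volume = 2.69 m^3/h * 24 h = 64.56 m^3/day
Exchanges = daily flow / tank volume = 64.56 / 923 = 0.0699458 exchanges/day

0.0699458 exchanges/day


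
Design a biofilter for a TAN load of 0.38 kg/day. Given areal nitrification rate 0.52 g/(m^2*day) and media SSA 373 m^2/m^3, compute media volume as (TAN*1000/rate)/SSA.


A = 0.38*1000 / 0.52 = 730.76923 m^2
V = 730.76923 / 373 = 1.95917

1.95917 m^3
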